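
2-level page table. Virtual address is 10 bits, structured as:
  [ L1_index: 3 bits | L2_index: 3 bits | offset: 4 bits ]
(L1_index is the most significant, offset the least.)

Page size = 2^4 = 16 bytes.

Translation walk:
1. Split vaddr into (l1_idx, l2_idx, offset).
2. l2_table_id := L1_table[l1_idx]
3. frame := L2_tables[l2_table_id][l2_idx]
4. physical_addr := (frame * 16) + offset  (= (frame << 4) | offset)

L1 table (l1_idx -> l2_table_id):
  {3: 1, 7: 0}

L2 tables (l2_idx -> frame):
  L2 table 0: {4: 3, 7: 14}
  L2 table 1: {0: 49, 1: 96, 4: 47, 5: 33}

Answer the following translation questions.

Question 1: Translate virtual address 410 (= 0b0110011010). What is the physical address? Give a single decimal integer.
vaddr = 410 = 0b0110011010
Split: l1_idx=3, l2_idx=1, offset=10
L1[3] = 1
L2[1][1] = 96
paddr = 96 * 16 + 10 = 1546

Answer: 1546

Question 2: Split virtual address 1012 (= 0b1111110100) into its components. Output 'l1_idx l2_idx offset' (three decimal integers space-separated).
Answer: 7 7 4

Derivation:
vaddr = 1012 = 0b1111110100
  top 3 bits -> l1_idx = 7
  next 3 bits -> l2_idx = 7
  bottom 4 bits -> offset = 4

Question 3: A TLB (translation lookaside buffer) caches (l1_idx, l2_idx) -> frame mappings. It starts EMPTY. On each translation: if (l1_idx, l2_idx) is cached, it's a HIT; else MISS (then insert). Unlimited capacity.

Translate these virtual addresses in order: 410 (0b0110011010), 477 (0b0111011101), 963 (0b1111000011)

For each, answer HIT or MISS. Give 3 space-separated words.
vaddr=410: (3,1) not in TLB -> MISS, insert
vaddr=477: (3,5) not in TLB -> MISS, insert
vaddr=963: (7,4) not in TLB -> MISS, insert

Answer: MISS MISS MISS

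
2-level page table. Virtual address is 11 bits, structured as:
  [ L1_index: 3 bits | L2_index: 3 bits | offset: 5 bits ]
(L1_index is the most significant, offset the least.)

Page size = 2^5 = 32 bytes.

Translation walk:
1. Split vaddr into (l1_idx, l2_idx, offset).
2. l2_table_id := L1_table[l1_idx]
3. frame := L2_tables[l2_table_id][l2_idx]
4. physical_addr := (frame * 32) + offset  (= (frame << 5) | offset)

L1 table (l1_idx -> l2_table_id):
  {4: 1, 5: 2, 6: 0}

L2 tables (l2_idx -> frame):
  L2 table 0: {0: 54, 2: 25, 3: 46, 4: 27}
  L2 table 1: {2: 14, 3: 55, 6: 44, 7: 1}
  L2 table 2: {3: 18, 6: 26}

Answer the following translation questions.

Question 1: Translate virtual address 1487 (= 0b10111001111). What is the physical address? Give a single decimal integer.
Answer: 847

Derivation:
vaddr = 1487 = 0b10111001111
Split: l1_idx=5, l2_idx=6, offset=15
L1[5] = 2
L2[2][6] = 26
paddr = 26 * 32 + 15 = 847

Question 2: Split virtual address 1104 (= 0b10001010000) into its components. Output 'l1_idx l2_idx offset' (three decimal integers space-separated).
vaddr = 1104 = 0b10001010000
  top 3 bits -> l1_idx = 4
  next 3 bits -> l2_idx = 2
  bottom 5 bits -> offset = 16

Answer: 4 2 16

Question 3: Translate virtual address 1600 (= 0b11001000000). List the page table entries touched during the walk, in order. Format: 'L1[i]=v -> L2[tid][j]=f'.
Answer: L1[6]=0 -> L2[0][2]=25

Derivation:
vaddr = 1600 = 0b11001000000
Split: l1_idx=6, l2_idx=2, offset=0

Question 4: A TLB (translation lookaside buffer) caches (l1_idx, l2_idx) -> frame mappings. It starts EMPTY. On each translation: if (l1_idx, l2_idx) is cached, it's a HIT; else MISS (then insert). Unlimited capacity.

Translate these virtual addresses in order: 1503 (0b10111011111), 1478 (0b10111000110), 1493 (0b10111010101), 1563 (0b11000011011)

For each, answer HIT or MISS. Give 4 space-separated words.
Answer: MISS HIT HIT MISS

Derivation:
vaddr=1503: (5,6) not in TLB -> MISS, insert
vaddr=1478: (5,6) in TLB -> HIT
vaddr=1493: (5,6) in TLB -> HIT
vaddr=1563: (6,0) not in TLB -> MISS, insert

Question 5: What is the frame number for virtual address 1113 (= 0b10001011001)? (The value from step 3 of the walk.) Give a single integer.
vaddr = 1113: l1_idx=4, l2_idx=2
L1[4] = 1; L2[1][2] = 14

Answer: 14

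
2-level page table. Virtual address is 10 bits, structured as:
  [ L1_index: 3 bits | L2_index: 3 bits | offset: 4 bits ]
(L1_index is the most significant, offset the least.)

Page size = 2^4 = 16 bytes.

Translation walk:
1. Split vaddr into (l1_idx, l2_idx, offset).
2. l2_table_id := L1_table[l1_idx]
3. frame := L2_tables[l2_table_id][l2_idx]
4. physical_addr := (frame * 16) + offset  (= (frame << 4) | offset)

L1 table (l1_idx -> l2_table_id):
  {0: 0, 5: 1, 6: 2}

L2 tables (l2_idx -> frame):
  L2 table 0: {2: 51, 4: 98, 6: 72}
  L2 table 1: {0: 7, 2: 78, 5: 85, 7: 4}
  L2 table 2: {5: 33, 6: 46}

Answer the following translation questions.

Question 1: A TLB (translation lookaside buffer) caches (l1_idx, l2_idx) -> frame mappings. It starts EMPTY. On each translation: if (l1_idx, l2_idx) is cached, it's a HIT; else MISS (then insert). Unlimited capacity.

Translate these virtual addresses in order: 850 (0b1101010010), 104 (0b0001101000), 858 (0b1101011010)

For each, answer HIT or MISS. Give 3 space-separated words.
vaddr=850: (6,5) not in TLB -> MISS, insert
vaddr=104: (0,6) not in TLB -> MISS, insert
vaddr=858: (6,5) in TLB -> HIT

Answer: MISS MISS HIT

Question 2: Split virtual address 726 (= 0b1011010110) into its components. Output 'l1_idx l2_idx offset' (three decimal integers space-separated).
vaddr = 726 = 0b1011010110
  top 3 bits -> l1_idx = 5
  next 3 bits -> l2_idx = 5
  bottom 4 bits -> offset = 6

Answer: 5 5 6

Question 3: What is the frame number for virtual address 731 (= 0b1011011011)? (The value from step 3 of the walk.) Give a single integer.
Answer: 85

Derivation:
vaddr = 731: l1_idx=5, l2_idx=5
L1[5] = 1; L2[1][5] = 85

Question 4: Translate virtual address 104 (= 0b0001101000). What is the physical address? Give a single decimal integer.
vaddr = 104 = 0b0001101000
Split: l1_idx=0, l2_idx=6, offset=8
L1[0] = 0
L2[0][6] = 72
paddr = 72 * 16 + 8 = 1160

Answer: 1160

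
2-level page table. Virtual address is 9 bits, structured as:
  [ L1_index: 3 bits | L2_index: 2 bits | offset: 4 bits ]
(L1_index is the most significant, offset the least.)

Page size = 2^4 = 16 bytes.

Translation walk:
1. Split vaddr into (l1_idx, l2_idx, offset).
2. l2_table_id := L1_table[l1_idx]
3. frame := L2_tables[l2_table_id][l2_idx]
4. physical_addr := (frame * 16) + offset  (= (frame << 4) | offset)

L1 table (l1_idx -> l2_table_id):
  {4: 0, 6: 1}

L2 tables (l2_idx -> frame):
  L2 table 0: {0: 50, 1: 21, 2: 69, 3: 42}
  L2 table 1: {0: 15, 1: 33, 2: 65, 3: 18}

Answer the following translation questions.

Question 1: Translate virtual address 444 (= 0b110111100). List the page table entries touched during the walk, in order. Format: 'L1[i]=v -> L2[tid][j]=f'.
vaddr = 444 = 0b110111100
Split: l1_idx=6, l2_idx=3, offset=12

Answer: L1[6]=1 -> L2[1][3]=18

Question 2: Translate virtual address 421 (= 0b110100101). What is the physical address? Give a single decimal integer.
vaddr = 421 = 0b110100101
Split: l1_idx=6, l2_idx=2, offset=5
L1[6] = 1
L2[1][2] = 65
paddr = 65 * 16 + 5 = 1045

Answer: 1045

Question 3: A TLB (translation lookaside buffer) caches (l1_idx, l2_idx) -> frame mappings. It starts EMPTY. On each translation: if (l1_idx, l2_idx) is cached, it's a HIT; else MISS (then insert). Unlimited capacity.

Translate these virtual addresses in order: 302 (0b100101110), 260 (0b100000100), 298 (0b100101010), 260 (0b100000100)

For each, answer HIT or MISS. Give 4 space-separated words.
Answer: MISS MISS HIT HIT

Derivation:
vaddr=302: (4,2) not in TLB -> MISS, insert
vaddr=260: (4,0) not in TLB -> MISS, insert
vaddr=298: (4,2) in TLB -> HIT
vaddr=260: (4,0) in TLB -> HIT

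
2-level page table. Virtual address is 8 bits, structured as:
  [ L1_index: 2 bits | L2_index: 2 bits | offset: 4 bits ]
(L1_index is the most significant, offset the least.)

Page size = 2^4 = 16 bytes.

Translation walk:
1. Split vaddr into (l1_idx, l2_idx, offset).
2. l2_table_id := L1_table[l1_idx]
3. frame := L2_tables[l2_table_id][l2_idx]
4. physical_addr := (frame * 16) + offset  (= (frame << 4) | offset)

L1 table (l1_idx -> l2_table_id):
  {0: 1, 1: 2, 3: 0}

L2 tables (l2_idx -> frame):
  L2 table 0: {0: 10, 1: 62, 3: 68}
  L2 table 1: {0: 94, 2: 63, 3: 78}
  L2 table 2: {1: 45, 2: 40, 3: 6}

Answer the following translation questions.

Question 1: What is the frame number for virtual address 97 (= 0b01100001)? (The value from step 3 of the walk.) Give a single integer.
Answer: 40

Derivation:
vaddr = 97: l1_idx=1, l2_idx=2
L1[1] = 2; L2[2][2] = 40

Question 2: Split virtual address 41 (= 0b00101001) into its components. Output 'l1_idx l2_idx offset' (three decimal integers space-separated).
vaddr = 41 = 0b00101001
  top 2 bits -> l1_idx = 0
  next 2 bits -> l2_idx = 2
  bottom 4 bits -> offset = 9

Answer: 0 2 9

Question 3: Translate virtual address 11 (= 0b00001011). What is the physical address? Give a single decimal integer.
vaddr = 11 = 0b00001011
Split: l1_idx=0, l2_idx=0, offset=11
L1[0] = 1
L2[1][0] = 94
paddr = 94 * 16 + 11 = 1515

Answer: 1515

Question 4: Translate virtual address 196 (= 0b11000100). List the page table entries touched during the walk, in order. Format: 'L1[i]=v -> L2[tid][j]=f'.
Answer: L1[3]=0 -> L2[0][0]=10

Derivation:
vaddr = 196 = 0b11000100
Split: l1_idx=3, l2_idx=0, offset=4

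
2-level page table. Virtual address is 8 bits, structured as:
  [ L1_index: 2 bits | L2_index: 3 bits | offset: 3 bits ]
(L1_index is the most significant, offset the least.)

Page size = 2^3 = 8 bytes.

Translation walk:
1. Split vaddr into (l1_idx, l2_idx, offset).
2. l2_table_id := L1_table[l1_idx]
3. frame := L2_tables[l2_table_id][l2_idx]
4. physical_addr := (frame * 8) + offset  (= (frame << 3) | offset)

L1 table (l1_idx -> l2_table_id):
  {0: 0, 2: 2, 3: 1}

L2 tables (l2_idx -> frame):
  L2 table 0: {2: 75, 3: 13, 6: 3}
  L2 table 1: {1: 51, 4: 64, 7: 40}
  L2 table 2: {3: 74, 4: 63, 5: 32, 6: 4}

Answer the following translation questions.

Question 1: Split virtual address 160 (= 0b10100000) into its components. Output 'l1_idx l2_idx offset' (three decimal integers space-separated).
vaddr = 160 = 0b10100000
  top 2 bits -> l1_idx = 2
  next 3 bits -> l2_idx = 4
  bottom 3 bits -> offset = 0

Answer: 2 4 0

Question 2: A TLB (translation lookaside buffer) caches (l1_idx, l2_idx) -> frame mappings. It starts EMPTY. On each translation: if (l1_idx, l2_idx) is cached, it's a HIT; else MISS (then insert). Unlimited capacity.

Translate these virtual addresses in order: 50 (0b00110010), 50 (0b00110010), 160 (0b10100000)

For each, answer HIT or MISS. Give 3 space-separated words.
vaddr=50: (0,6) not in TLB -> MISS, insert
vaddr=50: (0,6) in TLB -> HIT
vaddr=160: (2,4) not in TLB -> MISS, insert

Answer: MISS HIT MISS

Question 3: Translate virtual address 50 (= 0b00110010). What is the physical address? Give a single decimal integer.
vaddr = 50 = 0b00110010
Split: l1_idx=0, l2_idx=6, offset=2
L1[0] = 0
L2[0][6] = 3
paddr = 3 * 8 + 2 = 26

Answer: 26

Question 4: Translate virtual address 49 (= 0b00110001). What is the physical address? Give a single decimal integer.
Answer: 25

Derivation:
vaddr = 49 = 0b00110001
Split: l1_idx=0, l2_idx=6, offset=1
L1[0] = 0
L2[0][6] = 3
paddr = 3 * 8 + 1 = 25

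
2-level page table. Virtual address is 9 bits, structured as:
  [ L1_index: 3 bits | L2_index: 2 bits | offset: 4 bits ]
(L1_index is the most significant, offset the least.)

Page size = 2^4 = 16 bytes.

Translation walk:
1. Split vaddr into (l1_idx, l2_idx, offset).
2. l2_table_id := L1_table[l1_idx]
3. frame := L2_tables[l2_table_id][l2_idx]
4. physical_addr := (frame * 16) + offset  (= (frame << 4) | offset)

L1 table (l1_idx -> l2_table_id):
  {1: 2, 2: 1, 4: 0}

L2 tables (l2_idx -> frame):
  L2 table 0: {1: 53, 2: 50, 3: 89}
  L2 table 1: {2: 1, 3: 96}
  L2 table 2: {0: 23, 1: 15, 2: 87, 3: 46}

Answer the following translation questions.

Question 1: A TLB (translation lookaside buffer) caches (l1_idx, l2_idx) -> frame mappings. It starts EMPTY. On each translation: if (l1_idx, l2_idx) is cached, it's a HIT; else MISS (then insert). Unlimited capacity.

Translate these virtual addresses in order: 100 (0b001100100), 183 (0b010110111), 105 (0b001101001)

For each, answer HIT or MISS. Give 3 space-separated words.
Answer: MISS MISS HIT

Derivation:
vaddr=100: (1,2) not in TLB -> MISS, insert
vaddr=183: (2,3) not in TLB -> MISS, insert
vaddr=105: (1,2) in TLB -> HIT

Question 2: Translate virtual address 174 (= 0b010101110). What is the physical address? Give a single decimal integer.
Answer: 30

Derivation:
vaddr = 174 = 0b010101110
Split: l1_idx=2, l2_idx=2, offset=14
L1[2] = 1
L2[1][2] = 1
paddr = 1 * 16 + 14 = 30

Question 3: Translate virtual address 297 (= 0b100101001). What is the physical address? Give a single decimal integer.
vaddr = 297 = 0b100101001
Split: l1_idx=4, l2_idx=2, offset=9
L1[4] = 0
L2[0][2] = 50
paddr = 50 * 16 + 9 = 809

Answer: 809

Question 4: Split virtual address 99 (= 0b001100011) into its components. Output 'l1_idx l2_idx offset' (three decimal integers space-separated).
Answer: 1 2 3

Derivation:
vaddr = 99 = 0b001100011
  top 3 bits -> l1_idx = 1
  next 2 bits -> l2_idx = 2
  bottom 4 bits -> offset = 3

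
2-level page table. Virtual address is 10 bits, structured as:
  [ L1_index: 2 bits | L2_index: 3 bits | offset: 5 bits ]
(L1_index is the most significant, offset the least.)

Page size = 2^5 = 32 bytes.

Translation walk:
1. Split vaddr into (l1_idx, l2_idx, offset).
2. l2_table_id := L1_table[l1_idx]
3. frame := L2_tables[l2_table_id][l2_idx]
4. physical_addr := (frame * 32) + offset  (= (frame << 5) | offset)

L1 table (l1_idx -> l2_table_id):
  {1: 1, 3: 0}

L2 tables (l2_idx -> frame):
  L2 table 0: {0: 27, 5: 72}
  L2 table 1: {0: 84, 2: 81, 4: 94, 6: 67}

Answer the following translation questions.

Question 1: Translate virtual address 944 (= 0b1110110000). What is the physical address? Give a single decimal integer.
vaddr = 944 = 0b1110110000
Split: l1_idx=3, l2_idx=5, offset=16
L1[3] = 0
L2[0][5] = 72
paddr = 72 * 32 + 16 = 2320

Answer: 2320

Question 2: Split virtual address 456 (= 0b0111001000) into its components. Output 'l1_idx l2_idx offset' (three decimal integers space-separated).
Answer: 1 6 8

Derivation:
vaddr = 456 = 0b0111001000
  top 2 bits -> l1_idx = 1
  next 3 bits -> l2_idx = 6
  bottom 5 bits -> offset = 8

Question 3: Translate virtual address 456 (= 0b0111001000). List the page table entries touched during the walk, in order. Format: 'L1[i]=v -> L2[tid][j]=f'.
Answer: L1[1]=1 -> L2[1][6]=67

Derivation:
vaddr = 456 = 0b0111001000
Split: l1_idx=1, l2_idx=6, offset=8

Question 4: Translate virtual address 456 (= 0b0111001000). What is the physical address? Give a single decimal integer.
vaddr = 456 = 0b0111001000
Split: l1_idx=1, l2_idx=6, offset=8
L1[1] = 1
L2[1][6] = 67
paddr = 67 * 32 + 8 = 2152

Answer: 2152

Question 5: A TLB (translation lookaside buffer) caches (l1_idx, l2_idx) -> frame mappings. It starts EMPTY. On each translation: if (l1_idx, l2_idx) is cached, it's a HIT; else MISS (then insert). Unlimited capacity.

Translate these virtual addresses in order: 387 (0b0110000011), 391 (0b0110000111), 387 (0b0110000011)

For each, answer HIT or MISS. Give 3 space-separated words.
vaddr=387: (1,4) not in TLB -> MISS, insert
vaddr=391: (1,4) in TLB -> HIT
vaddr=387: (1,4) in TLB -> HIT

Answer: MISS HIT HIT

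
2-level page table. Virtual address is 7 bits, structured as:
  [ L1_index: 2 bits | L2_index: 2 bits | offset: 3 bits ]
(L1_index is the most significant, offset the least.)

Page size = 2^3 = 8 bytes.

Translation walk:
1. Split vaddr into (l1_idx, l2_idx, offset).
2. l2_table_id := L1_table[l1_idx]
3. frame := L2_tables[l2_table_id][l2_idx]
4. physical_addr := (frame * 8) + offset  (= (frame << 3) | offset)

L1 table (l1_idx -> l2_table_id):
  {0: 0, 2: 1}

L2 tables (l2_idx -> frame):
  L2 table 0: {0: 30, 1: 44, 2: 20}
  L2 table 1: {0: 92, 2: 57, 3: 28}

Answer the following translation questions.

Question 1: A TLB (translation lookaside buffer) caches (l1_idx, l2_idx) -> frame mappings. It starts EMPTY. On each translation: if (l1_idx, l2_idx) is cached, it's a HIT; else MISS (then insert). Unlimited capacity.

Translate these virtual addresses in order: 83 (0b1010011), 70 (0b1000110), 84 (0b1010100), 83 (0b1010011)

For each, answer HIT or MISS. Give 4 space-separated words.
vaddr=83: (2,2) not in TLB -> MISS, insert
vaddr=70: (2,0) not in TLB -> MISS, insert
vaddr=84: (2,2) in TLB -> HIT
vaddr=83: (2,2) in TLB -> HIT

Answer: MISS MISS HIT HIT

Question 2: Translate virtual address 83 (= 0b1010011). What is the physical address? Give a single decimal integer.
vaddr = 83 = 0b1010011
Split: l1_idx=2, l2_idx=2, offset=3
L1[2] = 1
L2[1][2] = 57
paddr = 57 * 8 + 3 = 459

Answer: 459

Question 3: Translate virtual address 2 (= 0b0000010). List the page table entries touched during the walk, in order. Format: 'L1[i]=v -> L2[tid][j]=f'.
Answer: L1[0]=0 -> L2[0][0]=30

Derivation:
vaddr = 2 = 0b0000010
Split: l1_idx=0, l2_idx=0, offset=2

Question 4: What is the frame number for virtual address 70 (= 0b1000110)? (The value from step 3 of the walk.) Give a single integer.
vaddr = 70: l1_idx=2, l2_idx=0
L1[2] = 1; L2[1][0] = 92

Answer: 92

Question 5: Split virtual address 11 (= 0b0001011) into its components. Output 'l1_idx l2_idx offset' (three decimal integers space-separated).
vaddr = 11 = 0b0001011
  top 2 bits -> l1_idx = 0
  next 2 bits -> l2_idx = 1
  bottom 3 bits -> offset = 3

Answer: 0 1 3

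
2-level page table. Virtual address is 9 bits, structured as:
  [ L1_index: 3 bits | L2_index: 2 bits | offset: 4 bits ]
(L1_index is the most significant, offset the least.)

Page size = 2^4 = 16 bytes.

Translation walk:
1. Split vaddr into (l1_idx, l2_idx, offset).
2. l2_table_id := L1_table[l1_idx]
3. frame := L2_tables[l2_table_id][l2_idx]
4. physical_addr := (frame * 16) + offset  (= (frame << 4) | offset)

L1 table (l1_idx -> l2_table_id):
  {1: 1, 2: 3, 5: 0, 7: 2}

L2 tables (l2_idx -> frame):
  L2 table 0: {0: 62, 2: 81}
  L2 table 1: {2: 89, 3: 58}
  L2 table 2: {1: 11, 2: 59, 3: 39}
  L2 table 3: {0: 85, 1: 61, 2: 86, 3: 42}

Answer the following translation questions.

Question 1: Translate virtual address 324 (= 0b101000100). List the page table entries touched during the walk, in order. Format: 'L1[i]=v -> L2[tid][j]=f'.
Answer: L1[5]=0 -> L2[0][0]=62

Derivation:
vaddr = 324 = 0b101000100
Split: l1_idx=5, l2_idx=0, offset=4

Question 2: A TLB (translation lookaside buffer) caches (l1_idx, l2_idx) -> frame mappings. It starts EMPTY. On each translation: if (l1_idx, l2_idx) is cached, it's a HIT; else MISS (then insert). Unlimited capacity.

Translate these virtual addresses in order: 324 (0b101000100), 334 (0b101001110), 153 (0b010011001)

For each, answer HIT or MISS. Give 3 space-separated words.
vaddr=324: (5,0) not in TLB -> MISS, insert
vaddr=334: (5,0) in TLB -> HIT
vaddr=153: (2,1) not in TLB -> MISS, insert

Answer: MISS HIT MISS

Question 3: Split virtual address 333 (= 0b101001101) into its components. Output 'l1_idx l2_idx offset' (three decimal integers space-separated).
vaddr = 333 = 0b101001101
  top 3 bits -> l1_idx = 5
  next 2 bits -> l2_idx = 0
  bottom 4 bits -> offset = 13

Answer: 5 0 13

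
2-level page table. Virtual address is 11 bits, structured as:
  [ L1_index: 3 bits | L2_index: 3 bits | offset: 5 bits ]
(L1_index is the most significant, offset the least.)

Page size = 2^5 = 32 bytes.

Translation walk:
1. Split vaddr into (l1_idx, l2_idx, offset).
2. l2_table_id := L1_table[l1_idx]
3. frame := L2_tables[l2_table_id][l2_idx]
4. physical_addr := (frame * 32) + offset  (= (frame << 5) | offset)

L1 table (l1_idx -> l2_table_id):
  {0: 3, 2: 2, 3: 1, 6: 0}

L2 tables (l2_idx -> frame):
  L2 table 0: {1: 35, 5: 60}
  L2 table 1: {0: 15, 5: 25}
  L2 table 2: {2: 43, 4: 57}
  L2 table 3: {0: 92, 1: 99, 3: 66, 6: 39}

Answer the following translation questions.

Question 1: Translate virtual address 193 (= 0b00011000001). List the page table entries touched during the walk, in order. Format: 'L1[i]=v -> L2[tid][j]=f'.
vaddr = 193 = 0b00011000001
Split: l1_idx=0, l2_idx=6, offset=1

Answer: L1[0]=3 -> L2[3][6]=39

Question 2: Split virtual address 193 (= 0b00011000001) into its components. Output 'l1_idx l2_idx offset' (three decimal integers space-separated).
Answer: 0 6 1

Derivation:
vaddr = 193 = 0b00011000001
  top 3 bits -> l1_idx = 0
  next 3 bits -> l2_idx = 6
  bottom 5 bits -> offset = 1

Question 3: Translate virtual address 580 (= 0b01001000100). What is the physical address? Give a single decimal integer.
Answer: 1380

Derivation:
vaddr = 580 = 0b01001000100
Split: l1_idx=2, l2_idx=2, offset=4
L1[2] = 2
L2[2][2] = 43
paddr = 43 * 32 + 4 = 1380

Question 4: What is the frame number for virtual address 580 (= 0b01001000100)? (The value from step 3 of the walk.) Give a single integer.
vaddr = 580: l1_idx=2, l2_idx=2
L1[2] = 2; L2[2][2] = 43

Answer: 43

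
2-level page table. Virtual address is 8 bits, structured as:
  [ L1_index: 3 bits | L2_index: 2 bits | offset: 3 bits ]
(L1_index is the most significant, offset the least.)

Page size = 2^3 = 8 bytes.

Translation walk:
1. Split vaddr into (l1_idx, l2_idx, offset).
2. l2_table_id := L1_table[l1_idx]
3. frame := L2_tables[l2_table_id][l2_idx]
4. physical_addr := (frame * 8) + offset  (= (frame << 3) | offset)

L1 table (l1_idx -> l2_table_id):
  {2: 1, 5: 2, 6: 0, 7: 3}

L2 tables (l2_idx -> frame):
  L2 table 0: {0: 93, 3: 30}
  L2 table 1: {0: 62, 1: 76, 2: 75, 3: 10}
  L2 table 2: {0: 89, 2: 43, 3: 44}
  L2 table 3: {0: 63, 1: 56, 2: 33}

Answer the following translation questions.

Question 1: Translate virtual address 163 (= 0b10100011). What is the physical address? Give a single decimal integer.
Answer: 715

Derivation:
vaddr = 163 = 0b10100011
Split: l1_idx=5, l2_idx=0, offset=3
L1[5] = 2
L2[2][0] = 89
paddr = 89 * 8 + 3 = 715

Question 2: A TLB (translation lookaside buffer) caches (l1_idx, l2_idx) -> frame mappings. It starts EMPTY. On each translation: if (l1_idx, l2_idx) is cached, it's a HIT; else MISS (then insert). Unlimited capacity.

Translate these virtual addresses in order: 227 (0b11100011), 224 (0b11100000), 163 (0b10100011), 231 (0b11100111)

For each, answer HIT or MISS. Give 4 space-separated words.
vaddr=227: (7,0) not in TLB -> MISS, insert
vaddr=224: (7,0) in TLB -> HIT
vaddr=163: (5,0) not in TLB -> MISS, insert
vaddr=231: (7,0) in TLB -> HIT

Answer: MISS HIT MISS HIT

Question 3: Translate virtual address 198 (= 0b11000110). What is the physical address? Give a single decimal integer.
vaddr = 198 = 0b11000110
Split: l1_idx=6, l2_idx=0, offset=6
L1[6] = 0
L2[0][0] = 93
paddr = 93 * 8 + 6 = 750

Answer: 750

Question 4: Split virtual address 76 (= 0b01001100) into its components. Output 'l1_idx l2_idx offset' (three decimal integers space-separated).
vaddr = 76 = 0b01001100
  top 3 bits -> l1_idx = 2
  next 2 bits -> l2_idx = 1
  bottom 3 bits -> offset = 4

Answer: 2 1 4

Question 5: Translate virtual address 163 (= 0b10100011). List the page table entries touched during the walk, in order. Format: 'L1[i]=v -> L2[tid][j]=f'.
Answer: L1[5]=2 -> L2[2][0]=89

Derivation:
vaddr = 163 = 0b10100011
Split: l1_idx=5, l2_idx=0, offset=3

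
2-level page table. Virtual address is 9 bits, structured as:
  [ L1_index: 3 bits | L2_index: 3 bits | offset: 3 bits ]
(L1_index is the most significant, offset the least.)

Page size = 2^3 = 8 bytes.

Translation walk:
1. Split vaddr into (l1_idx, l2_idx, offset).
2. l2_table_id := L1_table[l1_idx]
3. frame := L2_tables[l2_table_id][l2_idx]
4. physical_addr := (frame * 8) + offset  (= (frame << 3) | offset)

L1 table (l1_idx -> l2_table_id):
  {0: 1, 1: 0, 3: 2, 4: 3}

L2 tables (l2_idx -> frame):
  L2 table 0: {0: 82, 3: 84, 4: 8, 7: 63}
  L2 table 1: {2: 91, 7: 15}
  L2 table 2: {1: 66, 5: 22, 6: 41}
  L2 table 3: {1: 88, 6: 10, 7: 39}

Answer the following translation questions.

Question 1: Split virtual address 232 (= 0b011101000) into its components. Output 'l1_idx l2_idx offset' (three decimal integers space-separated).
Answer: 3 5 0

Derivation:
vaddr = 232 = 0b011101000
  top 3 bits -> l1_idx = 3
  next 3 bits -> l2_idx = 5
  bottom 3 bits -> offset = 0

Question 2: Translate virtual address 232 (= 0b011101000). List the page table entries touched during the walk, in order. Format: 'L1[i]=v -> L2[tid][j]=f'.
Answer: L1[3]=2 -> L2[2][5]=22

Derivation:
vaddr = 232 = 0b011101000
Split: l1_idx=3, l2_idx=5, offset=0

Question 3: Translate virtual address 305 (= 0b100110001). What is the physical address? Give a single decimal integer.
Answer: 81

Derivation:
vaddr = 305 = 0b100110001
Split: l1_idx=4, l2_idx=6, offset=1
L1[4] = 3
L2[3][6] = 10
paddr = 10 * 8 + 1 = 81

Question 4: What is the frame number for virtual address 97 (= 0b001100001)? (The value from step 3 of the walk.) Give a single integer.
Answer: 8

Derivation:
vaddr = 97: l1_idx=1, l2_idx=4
L1[1] = 0; L2[0][4] = 8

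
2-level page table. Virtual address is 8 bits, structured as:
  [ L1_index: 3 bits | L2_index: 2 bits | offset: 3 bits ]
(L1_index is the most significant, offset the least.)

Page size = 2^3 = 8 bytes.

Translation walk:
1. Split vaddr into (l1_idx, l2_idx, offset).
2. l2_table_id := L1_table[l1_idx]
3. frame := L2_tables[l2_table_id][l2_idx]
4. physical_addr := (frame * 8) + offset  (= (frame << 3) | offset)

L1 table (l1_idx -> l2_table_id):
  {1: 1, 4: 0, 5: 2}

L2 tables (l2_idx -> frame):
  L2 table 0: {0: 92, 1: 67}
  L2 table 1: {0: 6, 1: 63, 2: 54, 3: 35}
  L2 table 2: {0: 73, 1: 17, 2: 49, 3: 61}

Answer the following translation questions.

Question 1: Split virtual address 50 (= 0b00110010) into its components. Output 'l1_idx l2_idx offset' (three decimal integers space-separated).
Answer: 1 2 2

Derivation:
vaddr = 50 = 0b00110010
  top 3 bits -> l1_idx = 1
  next 2 bits -> l2_idx = 2
  bottom 3 bits -> offset = 2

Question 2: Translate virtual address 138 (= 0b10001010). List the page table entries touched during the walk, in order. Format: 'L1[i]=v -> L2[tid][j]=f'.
Answer: L1[4]=0 -> L2[0][1]=67

Derivation:
vaddr = 138 = 0b10001010
Split: l1_idx=4, l2_idx=1, offset=2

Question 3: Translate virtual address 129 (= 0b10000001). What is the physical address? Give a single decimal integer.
vaddr = 129 = 0b10000001
Split: l1_idx=4, l2_idx=0, offset=1
L1[4] = 0
L2[0][0] = 92
paddr = 92 * 8 + 1 = 737

Answer: 737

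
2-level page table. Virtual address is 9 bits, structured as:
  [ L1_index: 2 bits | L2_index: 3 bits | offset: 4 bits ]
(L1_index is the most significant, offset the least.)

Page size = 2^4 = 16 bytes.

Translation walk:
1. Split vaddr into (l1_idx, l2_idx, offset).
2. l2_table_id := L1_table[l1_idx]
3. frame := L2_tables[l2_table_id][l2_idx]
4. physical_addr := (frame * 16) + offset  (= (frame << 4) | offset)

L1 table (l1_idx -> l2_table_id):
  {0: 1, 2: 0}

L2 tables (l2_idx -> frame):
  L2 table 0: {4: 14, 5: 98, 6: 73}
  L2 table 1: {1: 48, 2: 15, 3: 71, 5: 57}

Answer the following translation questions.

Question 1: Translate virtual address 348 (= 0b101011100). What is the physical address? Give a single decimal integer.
Answer: 1580

Derivation:
vaddr = 348 = 0b101011100
Split: l1_idx=2, l2_idx=5, offset=12
L1[2] = 0
L2[0][5] = 98
paddr = 98 * 16 + 12 = 1580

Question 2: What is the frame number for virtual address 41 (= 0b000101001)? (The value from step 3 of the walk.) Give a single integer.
Answer: 15

Derivation:
vaddr = 41: l1_idx=0, l2_idx=2
L1[0] = 1; L2[1][2] = 15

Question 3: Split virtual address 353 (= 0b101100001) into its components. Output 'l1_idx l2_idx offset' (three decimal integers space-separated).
Answer: 2 6 1

Derivation:
vaddr = 353 = 0b101100001
  top 2 bits -> l1_idx = 2
  next 3 bits -> l2_idx = 6
  bottom 4 bits -> offset = 1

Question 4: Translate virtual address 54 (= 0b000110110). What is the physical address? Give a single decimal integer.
Answer: 1142

Derivation:
vaddr = 54 = 0b000110110
Split: l1_idx=0, l2_idx=3, offset=6
L1[0] = 1
L2[1][3] = 71
paddr = 71 * 16 + 6 = 1142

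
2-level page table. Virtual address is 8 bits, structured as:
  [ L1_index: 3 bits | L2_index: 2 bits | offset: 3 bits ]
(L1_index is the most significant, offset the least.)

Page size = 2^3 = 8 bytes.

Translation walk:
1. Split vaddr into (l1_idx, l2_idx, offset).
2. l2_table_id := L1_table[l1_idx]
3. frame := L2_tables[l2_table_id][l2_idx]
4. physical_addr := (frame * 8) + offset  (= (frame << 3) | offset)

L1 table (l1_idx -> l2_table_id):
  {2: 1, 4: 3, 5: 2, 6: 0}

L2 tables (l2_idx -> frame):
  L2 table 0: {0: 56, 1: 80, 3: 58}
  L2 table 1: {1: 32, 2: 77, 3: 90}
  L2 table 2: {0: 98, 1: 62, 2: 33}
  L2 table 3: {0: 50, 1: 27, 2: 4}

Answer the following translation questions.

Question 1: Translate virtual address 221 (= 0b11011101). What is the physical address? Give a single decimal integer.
Answer: 469

Derivation:
vaddr = 221 = 0b11011101
Split: l1_idx=6, l2_idx=3, offset=5
L1[6] = 0
L2[0][3] = 58
paddr = 58 * 8 + 5 = 469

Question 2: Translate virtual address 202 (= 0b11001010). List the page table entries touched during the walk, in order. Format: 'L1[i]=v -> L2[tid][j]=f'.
Answer: L1[6]=0 -> L2[0][1]=80

Derivation:
vaddr = 202 = 0b11001010
Split: l1_idx=6, l2_idx=1, offset=2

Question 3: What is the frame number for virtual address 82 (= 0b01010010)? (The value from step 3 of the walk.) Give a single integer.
Answer: 77

Derivation:
vaddr = 82: l1_idx=2, l2_idx=2
L1[2] = 1; L2[1][2] = 77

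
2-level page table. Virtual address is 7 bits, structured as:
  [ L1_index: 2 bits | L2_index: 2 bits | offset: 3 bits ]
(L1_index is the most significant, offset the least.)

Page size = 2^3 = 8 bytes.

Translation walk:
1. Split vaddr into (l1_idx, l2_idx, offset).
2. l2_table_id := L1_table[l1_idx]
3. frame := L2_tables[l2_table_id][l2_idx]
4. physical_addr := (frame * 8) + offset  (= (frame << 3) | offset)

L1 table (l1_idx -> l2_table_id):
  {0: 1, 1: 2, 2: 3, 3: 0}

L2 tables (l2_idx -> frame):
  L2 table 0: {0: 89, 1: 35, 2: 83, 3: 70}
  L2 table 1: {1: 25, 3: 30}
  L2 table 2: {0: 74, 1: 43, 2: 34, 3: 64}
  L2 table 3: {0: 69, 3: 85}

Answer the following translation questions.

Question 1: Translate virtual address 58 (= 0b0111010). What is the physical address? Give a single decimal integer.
vaddr = 58 = 0b0111010
Split: l1_idx=1, l2_idx=3, offset=2
L1[1] = 2
L2[2][3] = 64
paddr = 64 * 8 + 2 = 514

Answer: 514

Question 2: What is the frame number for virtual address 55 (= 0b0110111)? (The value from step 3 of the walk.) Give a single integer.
Answer: 34

Derivation:
vaddr = 55: l1_idx=1, l2_idx=2
L1[1] = 2; L2[2][2] = 34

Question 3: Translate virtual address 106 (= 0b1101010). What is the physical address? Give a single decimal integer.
Answer: 282

Derivation:
vaddr = 106 = 0b1101010
Split: l1_idx=3, l2_idx=1, offset=2
L1[3] = 0
L2[0][1] = 35
paddr = 35 * 8 + 2 = 282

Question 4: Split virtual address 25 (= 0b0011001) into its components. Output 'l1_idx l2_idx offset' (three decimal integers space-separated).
Answer: 0 3 1

Derivation:
vaddr = 25 = 0b0011001
  top 2 bits -> l1_idx = 0
  next 2 bits -> l2_idx = 3
  bottom 3 bits -> offset = 1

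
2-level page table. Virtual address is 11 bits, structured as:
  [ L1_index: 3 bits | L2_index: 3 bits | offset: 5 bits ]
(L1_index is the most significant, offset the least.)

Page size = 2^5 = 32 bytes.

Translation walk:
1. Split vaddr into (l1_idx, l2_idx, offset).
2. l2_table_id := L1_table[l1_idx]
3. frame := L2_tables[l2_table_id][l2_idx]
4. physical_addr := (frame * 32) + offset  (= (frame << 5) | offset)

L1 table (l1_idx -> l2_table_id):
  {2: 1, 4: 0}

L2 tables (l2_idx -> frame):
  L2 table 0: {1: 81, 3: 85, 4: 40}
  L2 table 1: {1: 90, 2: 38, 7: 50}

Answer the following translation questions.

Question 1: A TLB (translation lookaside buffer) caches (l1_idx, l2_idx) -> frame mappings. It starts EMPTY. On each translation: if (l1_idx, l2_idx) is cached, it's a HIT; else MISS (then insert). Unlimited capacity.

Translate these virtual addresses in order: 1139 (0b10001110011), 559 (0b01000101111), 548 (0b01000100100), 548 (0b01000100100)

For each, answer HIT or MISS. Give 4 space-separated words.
vaddr=1139: (4,3) not in TLB -> MISS, insert
vaddr=559: (2,1) not in TLB -> MISS, insert
vaddr=548: (2,1) in TLB -> HIT
vaddr=548: (2,1) in TLB -> HIT

Answer: MISS MISS HIT HIT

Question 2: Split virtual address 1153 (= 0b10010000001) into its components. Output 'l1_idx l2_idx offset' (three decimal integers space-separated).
Answer: 4 4 1

Derivation:
vaddr = 1153 = 0b10010000001
  top 3 bits -> l1_idx = 4
  next 3 bits -> l2_idx = 4
  bottom 5 bits -> offset = 1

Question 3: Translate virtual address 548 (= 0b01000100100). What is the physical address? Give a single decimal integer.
Answer: 2884

Derivation:
vaddr = 548 = 0b01000100100
Split: l1_idx=2, l2_idx=1, offset=4
L1[2] = 1
L2[1][1] = 90
paddr = 90 * 32 + 4 = 2884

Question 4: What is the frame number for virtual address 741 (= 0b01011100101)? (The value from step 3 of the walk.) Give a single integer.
Answer: 50

Derivation:
vaddr = 741: l1_idx=2, l2_idx=7
L1[2] = 1; L2[1][7] = 50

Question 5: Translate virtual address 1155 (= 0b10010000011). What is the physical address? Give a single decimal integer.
Answer: 1283

Derivation:
vaddr = 1155 = 0b10010000011
Split: l1_idx=4, l2_idx=4, offset=3
L1[4] = 0
L2[0][4] = 40
paddr = 40 * 32 + 3 = 1283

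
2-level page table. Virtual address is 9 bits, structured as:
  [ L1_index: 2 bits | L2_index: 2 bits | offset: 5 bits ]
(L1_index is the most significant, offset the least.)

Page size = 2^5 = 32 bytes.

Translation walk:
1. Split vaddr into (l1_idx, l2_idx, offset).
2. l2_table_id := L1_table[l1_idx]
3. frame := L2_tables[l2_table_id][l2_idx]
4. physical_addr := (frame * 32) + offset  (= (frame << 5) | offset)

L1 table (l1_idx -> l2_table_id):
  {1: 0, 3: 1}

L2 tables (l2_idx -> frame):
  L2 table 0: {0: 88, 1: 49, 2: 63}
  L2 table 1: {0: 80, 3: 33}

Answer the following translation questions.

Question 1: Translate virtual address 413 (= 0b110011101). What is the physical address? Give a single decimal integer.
Answer: 2589

Derivation:
vaddr = 413 = 0b110011101
Split: l1_idx=3, l2_idx=0, offset=29
L1[3] = 1
L2[1][0] = 80
paddr = 80 * 32 + 29 = 2589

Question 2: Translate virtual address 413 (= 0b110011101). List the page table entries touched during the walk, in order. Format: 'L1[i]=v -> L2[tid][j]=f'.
Answer: L1[3]=1 -> L2[1][0]=80

Derivation:
vaddr = 413 = 0b110011101
Split: l1_idx=3, l2_idx=0, offset=29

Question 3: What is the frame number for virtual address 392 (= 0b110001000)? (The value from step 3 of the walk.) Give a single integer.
Answer: 80

Derivation:
vaddr = 392: l1_idx=3, l2_idx=0
L1[3] = 1; L2[1][0] = 80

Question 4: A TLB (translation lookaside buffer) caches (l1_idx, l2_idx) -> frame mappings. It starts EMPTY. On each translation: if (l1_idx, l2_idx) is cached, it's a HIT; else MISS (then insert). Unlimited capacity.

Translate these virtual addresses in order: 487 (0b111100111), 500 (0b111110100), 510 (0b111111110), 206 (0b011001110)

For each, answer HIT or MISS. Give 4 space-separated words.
vaddr=487: (3,3) not in TLB -> MISS, insert
vaddr=500: (3,3) in TLB -> HIT
vaddr=510: (3,3) in TLB -> HIT
vaddr=206: (1,2) not in TLB -> MISS, insert

Answer: MISS HIT HIT MISS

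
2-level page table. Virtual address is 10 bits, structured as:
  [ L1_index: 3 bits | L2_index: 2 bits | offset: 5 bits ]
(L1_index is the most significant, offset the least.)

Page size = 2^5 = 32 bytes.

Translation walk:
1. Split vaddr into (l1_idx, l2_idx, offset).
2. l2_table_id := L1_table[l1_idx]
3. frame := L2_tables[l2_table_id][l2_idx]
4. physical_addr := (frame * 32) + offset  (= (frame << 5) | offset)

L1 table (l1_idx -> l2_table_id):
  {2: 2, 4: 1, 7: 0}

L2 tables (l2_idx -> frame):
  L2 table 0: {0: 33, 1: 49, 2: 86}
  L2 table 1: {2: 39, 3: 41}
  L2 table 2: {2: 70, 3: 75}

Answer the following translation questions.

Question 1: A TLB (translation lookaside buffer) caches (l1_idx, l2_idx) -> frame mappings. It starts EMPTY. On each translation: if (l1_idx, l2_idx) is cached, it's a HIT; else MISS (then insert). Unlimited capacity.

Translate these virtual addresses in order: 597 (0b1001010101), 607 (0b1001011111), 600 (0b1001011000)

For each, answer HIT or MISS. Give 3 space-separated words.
Answer: MISS HIT HIT

Derivation:
vaddr=597: (4,2) not in TLB -> MISS, insert
vaddr=607: (4,2) in TLB -> HIT
vaddr=600: (4,2) in TLB -> HIT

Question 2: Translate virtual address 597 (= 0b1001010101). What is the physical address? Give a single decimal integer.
Answer: 1269

Derivation:
vaddr = 597 = 0b1001010101
Split: l1_idx=4, l2_idx=2, offset=21
L1[4] = 1
L2[1][2] = 39
paddr = 39 * 32 + 21 = 1269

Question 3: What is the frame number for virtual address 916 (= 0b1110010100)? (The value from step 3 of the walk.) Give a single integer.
Answer: 33

Derivation:
vaddr = 916: l1_idx=7, l2_idx=0
L1[7] = 0; L2[0][0] = 33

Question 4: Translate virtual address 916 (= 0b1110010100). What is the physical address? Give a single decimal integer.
Answer: 1076

Derivation:
vaddr = 916 = 0b1110010100
Split: l1_idx=7, l2_idx=0, offset=20
L1[7] = 0
L2[0][0] = 33
paddr = 33 * 32 + 20 = 1076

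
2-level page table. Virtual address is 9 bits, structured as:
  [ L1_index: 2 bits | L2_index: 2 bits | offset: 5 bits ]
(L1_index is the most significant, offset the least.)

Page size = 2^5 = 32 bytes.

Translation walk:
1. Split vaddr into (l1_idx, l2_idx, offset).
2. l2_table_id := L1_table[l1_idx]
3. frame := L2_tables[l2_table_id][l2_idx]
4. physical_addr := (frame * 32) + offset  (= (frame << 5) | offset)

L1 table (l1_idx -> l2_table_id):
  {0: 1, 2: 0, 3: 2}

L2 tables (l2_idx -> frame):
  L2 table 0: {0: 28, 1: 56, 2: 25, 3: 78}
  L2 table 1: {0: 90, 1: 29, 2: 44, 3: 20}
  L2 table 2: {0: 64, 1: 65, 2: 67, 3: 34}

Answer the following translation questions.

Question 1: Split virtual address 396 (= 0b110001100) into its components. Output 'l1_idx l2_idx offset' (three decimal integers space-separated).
Answer: 3 0 12

Derivation:
vaddr = 396 = 0b110001100
  top 2 bits -> l1_idx = 3
  next 2 bits -> l2_idx = 0
  bottom 5 bits -> offset = 12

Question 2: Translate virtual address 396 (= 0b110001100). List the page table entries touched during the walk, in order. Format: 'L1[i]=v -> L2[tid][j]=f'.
vaddr = 396 = 0b110001100
Split: l1_idx=3, l2_idx=0, offset=12

Answer: L1[3]=2 -> L2[2][0]=64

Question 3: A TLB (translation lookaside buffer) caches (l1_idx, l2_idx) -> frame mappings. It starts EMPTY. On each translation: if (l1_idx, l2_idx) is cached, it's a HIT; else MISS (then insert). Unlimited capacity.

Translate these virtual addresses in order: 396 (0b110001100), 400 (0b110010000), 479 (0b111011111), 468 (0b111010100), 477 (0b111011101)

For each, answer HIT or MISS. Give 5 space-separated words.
Answer: MISS HIT MISS HIT HIT

Derivation:
vaddr=396: (3,0) not in TLB -> MISS, insert
vaddr=400: (3,0) in TLB -> HIT
vaddr=479: (3,2) not in TLB -> MISS, insert
vaddr=468: (3,2) in TLB -> HIT
vaddr=477: (3,2) in TLB -> HIT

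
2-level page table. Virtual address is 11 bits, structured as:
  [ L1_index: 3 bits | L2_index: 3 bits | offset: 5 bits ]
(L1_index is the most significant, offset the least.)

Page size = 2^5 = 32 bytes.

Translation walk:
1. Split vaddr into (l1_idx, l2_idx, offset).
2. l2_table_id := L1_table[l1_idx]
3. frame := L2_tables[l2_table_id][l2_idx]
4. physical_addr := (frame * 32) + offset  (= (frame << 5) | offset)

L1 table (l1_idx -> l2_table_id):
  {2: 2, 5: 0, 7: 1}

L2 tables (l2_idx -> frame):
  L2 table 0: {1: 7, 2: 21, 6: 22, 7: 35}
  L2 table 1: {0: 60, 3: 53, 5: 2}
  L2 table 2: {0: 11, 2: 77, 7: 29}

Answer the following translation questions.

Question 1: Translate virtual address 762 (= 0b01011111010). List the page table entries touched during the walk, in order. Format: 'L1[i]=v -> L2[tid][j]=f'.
Answer: L1[2]=2 -> L2[2][7]=29

Derivation:
vaddr = 762 = 0b01011111010
Split: l1_idx=2, l2_idx=7, offset=26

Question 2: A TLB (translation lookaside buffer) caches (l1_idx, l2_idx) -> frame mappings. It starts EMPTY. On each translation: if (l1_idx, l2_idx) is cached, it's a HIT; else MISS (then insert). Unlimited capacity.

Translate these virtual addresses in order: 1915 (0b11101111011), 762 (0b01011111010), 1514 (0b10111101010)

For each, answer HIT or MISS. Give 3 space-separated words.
Answer: MISS MISS MISS

Derivation:
vaddr=1915: (7,3) not in TLB -> MISS, insert
vaddr=762: (2,7) not in TLB -> MISS, insert
vaddr=1514: (5,7) not in TLB -> MISS, insert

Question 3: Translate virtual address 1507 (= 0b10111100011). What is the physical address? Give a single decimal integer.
Answer: 1123

Derivation:
vaddr = 1507 = 0b10111100011
Split: l1_idx=5, l2_idx=7, offset=3
L1[5] = 0
L2[0][7] = 35
paddr = 35 * 32 + 3 = 1123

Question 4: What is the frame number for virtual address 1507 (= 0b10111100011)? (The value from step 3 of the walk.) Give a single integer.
vaddr = 1507: l1_idx=5, l2_idx=7
L1[5] = 0; L2[0][7] = 35

Answer: 35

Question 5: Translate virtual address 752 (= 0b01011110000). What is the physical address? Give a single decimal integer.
vaddr = 752 = 0b01011110000
Split: l1_idx=2, l2_idx=7, offset=16
L1[2] = 2
L2[2][7] = 29
paddr = 29 * 32 + 16 = 944

Answer: 944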